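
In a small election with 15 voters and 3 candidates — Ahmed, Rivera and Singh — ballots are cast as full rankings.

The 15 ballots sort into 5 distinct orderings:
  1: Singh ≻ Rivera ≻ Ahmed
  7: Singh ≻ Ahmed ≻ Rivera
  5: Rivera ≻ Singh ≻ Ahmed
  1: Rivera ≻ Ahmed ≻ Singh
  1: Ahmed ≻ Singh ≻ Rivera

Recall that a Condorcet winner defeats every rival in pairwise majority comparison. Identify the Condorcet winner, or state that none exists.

Check each pair by majority over 15 ballots:
Ahmed vs Rivera: Ahmed preferred on 7+1 = 8 ballots; Ahmed wins 8–7.
Ahmed vs Singh: 2 to 13, Singh.
Rivera vs Singh: Singh, 9–6.
Singh defeats every rival head-to-head and is the Condorcet winner.

Singh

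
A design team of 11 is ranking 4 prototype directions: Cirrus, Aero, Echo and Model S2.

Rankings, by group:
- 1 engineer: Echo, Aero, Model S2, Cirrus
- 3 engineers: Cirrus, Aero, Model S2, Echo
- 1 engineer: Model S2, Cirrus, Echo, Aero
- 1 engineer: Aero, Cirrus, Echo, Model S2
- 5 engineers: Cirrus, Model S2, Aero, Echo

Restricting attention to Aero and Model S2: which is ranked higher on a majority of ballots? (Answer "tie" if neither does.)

Model S2

Ballots ranking Aero above Model S2: 1 + 3 + 1 = 5.
Ballots ranking Model S2 above Aero: 11 − 5 = 6.
Model S2 wins the head-to-head 6–5.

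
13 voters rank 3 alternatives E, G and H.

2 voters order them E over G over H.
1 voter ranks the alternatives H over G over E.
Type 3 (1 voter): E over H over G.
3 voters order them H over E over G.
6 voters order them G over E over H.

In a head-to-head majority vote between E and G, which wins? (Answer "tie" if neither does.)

G

Ballots ranking E above G: 2 + 1 + 3 = 6.
Ballots ranking G above E: 13 − 6 = 7.
G wins the head-to-head 7–6.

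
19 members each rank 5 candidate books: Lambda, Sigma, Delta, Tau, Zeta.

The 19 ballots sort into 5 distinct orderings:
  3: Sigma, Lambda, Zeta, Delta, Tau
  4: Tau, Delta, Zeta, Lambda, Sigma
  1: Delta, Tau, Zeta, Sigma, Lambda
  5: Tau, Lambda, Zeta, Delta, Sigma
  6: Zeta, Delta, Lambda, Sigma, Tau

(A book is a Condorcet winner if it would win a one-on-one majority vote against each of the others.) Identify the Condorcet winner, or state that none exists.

none

Check each pair by majority over 19 ballots:
Lambda vs Sigma: 15 to 4, Lambda.
Lambda vs Delta: 3+5 = 8 for Lambda, 11 for Delta — Delta by 11–8.
Lambda vs Tau: Lambda preferred on 3+6 = 9 ballots; Tau wins 10–9.
Lambda vs Zeta: Lambda is ranked higher on 3+5 = 8 ballots, Zeta on 11. Zeta wins 11–8.
Sigma vs Delta: 3 for Sigma, 16 for Delta — Delta by 16–3.
Sigma vs Tau: Sigma preferred on 3+6 = 9 ballots; Tau wins 10–9.
Sigma vs Zeta: 3 to 16, Zeta.
Delta vs Tau: Delta is ranked higher on 3+1+6 = 10 ballots, Tau on 9. Delta wins 10–9.
Delta vs Zeta: 4+1 = 5 for Delta, 14 for Zeta — Zeta by 14–5.
Tau vs Zeta: Tau is ranked higher on 4+1+5 = 10 ballots, Zeta on 9. Tau wins 10–9.
Every book loses at least once (Lambda loses to Delta; Sigma loses to Lambda; Delta loses to Zeta; Tau loses to Delta; Zeta loses to Tau). The majority relation contains the cycle Delta > Tau > Zeta > Delta, so there is no Condorcet winner.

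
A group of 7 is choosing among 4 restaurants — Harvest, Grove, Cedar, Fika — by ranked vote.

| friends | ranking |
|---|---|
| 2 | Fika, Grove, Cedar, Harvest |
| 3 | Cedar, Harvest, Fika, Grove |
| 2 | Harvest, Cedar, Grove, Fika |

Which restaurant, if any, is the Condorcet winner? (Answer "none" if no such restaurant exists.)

Cedar

Head-to-head results (7 friends):
Harvest vs Grove: 5 to 2, Harvest.
Harvest vs Cedar: Harvest is ranked higher on 2 ballots, Cedar on 5. Cedar wins 5–2.
Harvest vs Fika: 5 to 2, Harvest.
Grove vs Cedar: 2 for Grove, 5 for Cedar — Cedar by 5–2.
Grove–Fika: Fika 5–2.
Cedar–Fika: Cedar 5–2.
Cedar beats each of Harvest, Grove, Fika — Cedar is the Condorcet winner.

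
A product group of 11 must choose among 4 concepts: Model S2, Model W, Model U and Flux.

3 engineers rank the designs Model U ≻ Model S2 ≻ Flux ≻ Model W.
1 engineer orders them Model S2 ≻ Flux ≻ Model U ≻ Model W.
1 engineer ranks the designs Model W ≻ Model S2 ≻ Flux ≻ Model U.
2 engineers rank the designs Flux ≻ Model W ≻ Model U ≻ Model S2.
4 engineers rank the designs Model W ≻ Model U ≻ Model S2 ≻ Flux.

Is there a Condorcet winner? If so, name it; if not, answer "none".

Check each pair by majority over 11 ballots:
Model S2 vs Model W: Model S2 preferred on 3+1 = 4 ballots; Model W wins 7–4.
Model S2 vs Model U: Model S2 preferred on 1+1 = 2 ballots; Model U wins 9–2.
Model S2 vs Flux: Model S2 wins 9–2.
Model W vs Model U: Model W, 7–4.
Model W vs Flux: Model W is ranked higher on 1+4 = 5 ballots, Flux on 6. Flux wins 6–5.
Model U–Flux: Model U 7–4.
Every design loses at least once (Model S2 loses to Model W; Model W loses to Flux; Model U loses to Model W; Flux loses to Model S2). The majority relation contains the cycle Model S2 > Flux > Model W > Model S2, so there is no Condorcet winner.

none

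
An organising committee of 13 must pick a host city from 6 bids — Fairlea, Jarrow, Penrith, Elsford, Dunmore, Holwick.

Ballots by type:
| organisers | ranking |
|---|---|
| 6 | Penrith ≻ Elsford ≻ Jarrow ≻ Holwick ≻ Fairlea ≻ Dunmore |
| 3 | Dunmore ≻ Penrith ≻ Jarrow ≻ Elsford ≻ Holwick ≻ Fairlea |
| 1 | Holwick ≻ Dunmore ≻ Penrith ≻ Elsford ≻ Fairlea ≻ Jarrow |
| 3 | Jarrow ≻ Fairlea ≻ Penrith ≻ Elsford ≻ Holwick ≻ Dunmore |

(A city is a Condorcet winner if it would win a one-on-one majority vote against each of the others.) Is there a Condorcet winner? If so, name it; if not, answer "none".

Penrith

Pairwise majorities:
Fairlea vs Jarrow: 1 for Fairlea, 12 for Jarrow — Jarrow by 12–1.
Fairlea vs Penrith: 3 to 10, Penrith.
Fairlea vs Elsford: 3 for Fairlea, 10 for Elsford — Elsford by 10–3.
Fairlea vs Dunmore: 9 to 4, Fairlea.
Fairlea vs Holwick: Fairlea is ranked higher on 3 ballots, Holwick on 10. Holwick wins 10–3.
Jarrow vs Penrith: 3 to 10, Penrith.
Jarrow vs Elsford: Jarrow is ranked higher on 3+3 = 6 ballots, Elsford on 7. Elsford wins 7–6.
Jarrow vs Dunmore: Jarrow is ranked higher on 6+3 = 9 ballots, Dunmore on 4. Jarrow wins 9–4.
Jarrow vs Holwick: Jarrow is ranked higher on 6+3+3 = 12 ballots, Holwick on 1. Jarrow wins 12–1.
Penrith vs Elsford: Penrith is ranked higher on 6+3+1+3 = 13 ballots, Elsford on 0. Penrith wins 13–0.
Penrith vs Dunmore: 6+3 = 9 for Penrith, 4 for Dunmore — Penrith by 9–4.
Penrith vs Holwick: Penrith is ranked higher on 6+3+3 = 12 ballots, Holwick on 1. Penrith wins 12–1.
Elsford vs Dunmore: Elsford is ranked higher on 6+3 = 9 ballots, Dunmore on 4. Elsford wins 9–4.
Elsford vs Holwick: Elsford preferred on 6+3+3 = 12 ballots; Elsford wins 12–1.
Dunmore vs Holwick: 3 to 10, Holwick.
Penrith beats each of Fairlea, Jarrow, Elsford, Dunmore, Holwick — Penrith is the Condorcet winner.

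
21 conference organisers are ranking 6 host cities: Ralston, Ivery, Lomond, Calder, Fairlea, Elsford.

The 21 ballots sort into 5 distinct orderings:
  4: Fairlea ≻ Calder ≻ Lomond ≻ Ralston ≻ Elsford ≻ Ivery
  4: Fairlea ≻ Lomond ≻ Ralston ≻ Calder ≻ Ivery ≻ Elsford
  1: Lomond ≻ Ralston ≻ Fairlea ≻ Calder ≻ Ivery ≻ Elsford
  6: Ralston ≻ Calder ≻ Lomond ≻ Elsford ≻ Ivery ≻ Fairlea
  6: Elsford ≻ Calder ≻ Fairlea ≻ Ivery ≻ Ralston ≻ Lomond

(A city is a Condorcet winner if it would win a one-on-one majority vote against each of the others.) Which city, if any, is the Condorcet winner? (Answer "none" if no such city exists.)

Head-to-head results (21 organisers):
Ralston vs Ivery: Ralston wins 15–6.
Ralston vs Lomond: Ralston wins 12–9.
Ralston–Calder: Ralston 11–10.
Ralston–Fairlea: Fairlea 14–7.
Ralston–Elsford: Ralston 15–6.
Ivery vs Lomond: Lomond, 15–6.
Ivery vs Calder: Calder wins 21–0.
Ivery–Fairlea: Fairlea 15–6.
Ivery vs Elsford: Elsford wins 16–5.
Lomond vs Calder: Calder wins 16–5.
Lomond vs Fairlea: Fairlea wins 14–7.
Lomond vs Elsford: Lomond wins 15–6.
Calder vs Fairlea: Calder wins 12–9.
Calder vs Elsford: Calder wins 15–6.
Fairlea vs Elsford: Elsford, 12–9.
Each city drops at least one matchup (Ralston loses to Fairlea; Ivery loses to Ralston; Lomond loses to Ralston; Calder loses to Ralston; Fairlea loses to Calder; Elsford loses to Ralston); the cycle Ralston → Calder → Fairlea → Ralston rules out a Condorcet winner.

none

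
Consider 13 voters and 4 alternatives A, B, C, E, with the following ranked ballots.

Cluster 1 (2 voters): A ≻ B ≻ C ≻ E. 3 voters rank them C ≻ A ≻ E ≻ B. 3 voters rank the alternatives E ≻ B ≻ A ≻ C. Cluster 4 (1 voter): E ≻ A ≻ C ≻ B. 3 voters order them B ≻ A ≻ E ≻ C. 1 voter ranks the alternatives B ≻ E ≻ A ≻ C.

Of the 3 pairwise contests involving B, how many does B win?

2

B against each rival (13 voters):
B vs A: B wins 7–6.
B vs C: B is ranked higher on 2+3+3+1 = 9 ballots, C on 4. B wins 9–4.
B vs E: E wins 7–6.
B beats A, C; loses to E — 2 pairwise wins.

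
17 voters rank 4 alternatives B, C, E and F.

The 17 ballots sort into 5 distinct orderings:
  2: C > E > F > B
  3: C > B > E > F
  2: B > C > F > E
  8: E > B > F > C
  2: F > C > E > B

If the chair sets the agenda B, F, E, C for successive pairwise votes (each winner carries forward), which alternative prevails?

C

Round 1: B vs F — 13–4, B advances.
Round 2: B vs E — 5–12, E advances.
Round 3: E vs C — 8–9, C advances.
The agenda winner is C.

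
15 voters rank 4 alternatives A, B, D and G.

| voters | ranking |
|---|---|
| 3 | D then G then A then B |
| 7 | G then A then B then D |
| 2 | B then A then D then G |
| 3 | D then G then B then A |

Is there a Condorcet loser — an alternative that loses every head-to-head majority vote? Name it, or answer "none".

none

Pairwise majorities:
A vs B: 3+7 = 10 for A, 5 for B — A by 10–5.
A vs D: 9 to 6, A.
A vs G: G, 13–2.
B vs D: B is ranked higher on 7+2 = 9 ballots, D on 6. B wins 9–6.
B vs G: 2 to 13, G.
D–G: D 8–7.
Every alternative wins at least one matchup (A beats B; B beats D; D beats G; G beats A), so there is no Condorcet loser.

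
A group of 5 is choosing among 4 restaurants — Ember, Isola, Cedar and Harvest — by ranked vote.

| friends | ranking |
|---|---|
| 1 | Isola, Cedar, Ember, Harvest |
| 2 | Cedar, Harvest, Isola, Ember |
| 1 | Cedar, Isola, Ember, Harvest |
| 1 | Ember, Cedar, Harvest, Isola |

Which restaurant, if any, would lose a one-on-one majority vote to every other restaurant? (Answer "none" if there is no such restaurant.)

Head-to-head results (5 friends):
Ember vs Isola: 1 for Ember, 4 for Isola — Isola by 4–1.
Ember vs Cedar: Cedar wins 4–1.
Ember vs Harvest: Ember wins 3–2.
Isola vs Cedar: 1 to 4, Cedar.
Isola vs Harvest: Harvest, 3–2.
Cedar–Harvest: Cedar 5–0.
No restaurant is winless: Ember beats Harvest; Isola beats Ember; Cedar beats Ember; Harvest beats Isola. There is no Condorcet loser.

none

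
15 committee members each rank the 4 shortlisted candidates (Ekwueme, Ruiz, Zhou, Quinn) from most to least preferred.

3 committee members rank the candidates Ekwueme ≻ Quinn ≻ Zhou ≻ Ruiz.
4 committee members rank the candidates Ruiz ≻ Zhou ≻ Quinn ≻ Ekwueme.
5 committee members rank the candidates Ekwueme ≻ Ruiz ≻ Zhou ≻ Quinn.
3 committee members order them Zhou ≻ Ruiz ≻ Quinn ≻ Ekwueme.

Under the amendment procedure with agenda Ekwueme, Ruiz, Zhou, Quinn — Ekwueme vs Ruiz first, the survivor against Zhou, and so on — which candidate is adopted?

Round 1: Ekwueme vs Ruiz — 8–7, Ekwueme advances.
Round 2: Ekwueme vs Zhou — 8–7, Ekwueme advances.
Round 3: Ekwueme vs Quinn — 8–7, Ekwueme advances.
Ekwueme survives the agenda.

Ekwueme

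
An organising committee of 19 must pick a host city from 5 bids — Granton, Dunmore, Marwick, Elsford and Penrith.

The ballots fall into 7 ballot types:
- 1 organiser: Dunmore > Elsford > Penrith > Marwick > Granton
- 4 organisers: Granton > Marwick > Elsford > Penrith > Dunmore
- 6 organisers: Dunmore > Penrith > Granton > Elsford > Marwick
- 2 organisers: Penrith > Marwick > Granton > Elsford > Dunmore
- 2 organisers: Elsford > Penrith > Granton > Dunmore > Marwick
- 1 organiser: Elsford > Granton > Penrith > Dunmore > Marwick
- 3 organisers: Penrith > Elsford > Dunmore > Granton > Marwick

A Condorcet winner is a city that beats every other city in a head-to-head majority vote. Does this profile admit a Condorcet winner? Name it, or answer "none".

Penrith

Head-to-head results (19 organisers):
Granton vs Dunmore: 4+2+2+1 = 9 for Granton, 10 for Dunmore — Dunmore by 10–9.
Granton vs Marwick: Granton, 16–3.
Granton–Elsford: Granton 12–7.
Granton vs Penrith: Granton preferred on 4+1 = 5 ballots; Penrith wins 14–5.
Dunmore–Marwick: Dunmore 13–6.
Dunmore vs Elsford: 1+6 = 7 for Dunmore, 12 for Elsford — Elsford by 12–7.
Dunmore vs Penrith: 7 to 12, Penrith.
Marwick vs Elsford: 6 to 13, Elsford.
Marwick vs Penrith: 4 to 15, Penrith.
Elsford vs Penrith: Penrith, 11–8.
Only Penrith has no losses; Penrith is the Condorcet winner.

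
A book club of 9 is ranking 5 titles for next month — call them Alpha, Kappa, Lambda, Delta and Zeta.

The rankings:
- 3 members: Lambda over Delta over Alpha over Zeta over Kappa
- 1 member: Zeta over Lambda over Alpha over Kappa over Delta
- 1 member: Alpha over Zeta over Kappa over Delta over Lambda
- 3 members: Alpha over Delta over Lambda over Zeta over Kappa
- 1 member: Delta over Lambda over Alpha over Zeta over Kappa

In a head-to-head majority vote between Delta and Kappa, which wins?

Delta

Ballots ranking Delta above Kappa: 3 + 3 + 1 = 7.
Ballots ranking Kappa above Delta: 9 − 7 = 2.
Delta wins the head-to-head 7–2.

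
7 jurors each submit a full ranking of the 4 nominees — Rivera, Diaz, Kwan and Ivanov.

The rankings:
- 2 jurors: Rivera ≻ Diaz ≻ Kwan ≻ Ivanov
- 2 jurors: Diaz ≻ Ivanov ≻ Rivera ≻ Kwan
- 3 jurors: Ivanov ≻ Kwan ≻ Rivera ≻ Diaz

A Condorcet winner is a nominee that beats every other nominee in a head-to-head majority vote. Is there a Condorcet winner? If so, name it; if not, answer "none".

Pairwise majorities:
Rivera vs Diaz: 2+3 = 5 for Rivera, 2 for Diaz — Rivera by 5–2.
Rivera vs Kwan: Rivera preferred on 2+2 = 4 ballots; Rivera wins 4–3.
Rivera vs Ivanov: Rivera is ranked higher on 2 ballots, Ivanov on 5. Ivanov wins 5–2.
Diaz vs Kwan: Diaz preferred on 2+2 = 4 ballots; Diaz wins 4–3.
Diaz vs Ivanov: Diaz preferred on 2+2 = 4 ballots; Diaz wins 4–3.
Kwan vs Ivanov: Kwan preferred on 2 ballots; Ivanov wins 5–2.
Every nominee loses at least once (Rivera loses to Ivanov; Diaz loses to Rivera; Kwan loses to Rivera; Ivanov loses to Diaz). The majority relation contains the cycle Rivera → Diaz → Ivanov → Rivera, so there is no Condorcet winner.

none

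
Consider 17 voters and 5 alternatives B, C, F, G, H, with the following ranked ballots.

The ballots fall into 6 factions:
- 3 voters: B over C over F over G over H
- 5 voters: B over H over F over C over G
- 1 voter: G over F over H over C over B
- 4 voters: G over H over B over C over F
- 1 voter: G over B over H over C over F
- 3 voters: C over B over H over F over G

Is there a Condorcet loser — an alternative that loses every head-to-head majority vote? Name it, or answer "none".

Pairwise majorities:
B vs C: B preferred on 3+5+4+1 = 13 ballots; B wins 13–4.
B vs F: B preferred on 3+5+4+1+3 = 16 ballots; B wins 16–1.
B vs G: B preferred on 3+5+3 = 11 ballots; B wins 11–6.
B vs H: 12 to 5, B.
C vs F: C, 11–6.
C vs G: 3+5+3 = 11 for C, 6 for G — C by 11–6.
C–H: H 11–6.
F–G: F 11–6.
F vs H: F is ranked higher on 3+1 = 4 ballots, H on 13. H wins 13–4.
G vs H: G wins 9–8.
Each alternative has at least one pairwise win (B beats C; C beats F; F beats G; G beats H; H beats C) — no Condorcet loser.

none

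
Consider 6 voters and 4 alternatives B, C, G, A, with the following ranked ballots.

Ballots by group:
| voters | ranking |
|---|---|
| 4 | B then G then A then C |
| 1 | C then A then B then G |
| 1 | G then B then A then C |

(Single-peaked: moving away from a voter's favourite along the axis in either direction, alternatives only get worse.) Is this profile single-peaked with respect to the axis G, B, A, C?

Axis positions: G=1, B=2, A=3, C=4.
Group 1 (peak B at position 2): ranking walks positions 2-1-3-4, expanding outward from the peak — single-peaked.
Group 2 (peak C at position 4): ranking walks positions 4-3-2-1, expanding outward from the peak — single-peaked.
Group 3 (peak G at position 1): ranking walks positions 1-2-3-4, expanding outward from the peak — single-peaked.
Every ranking is single-peaked on this axis.

yes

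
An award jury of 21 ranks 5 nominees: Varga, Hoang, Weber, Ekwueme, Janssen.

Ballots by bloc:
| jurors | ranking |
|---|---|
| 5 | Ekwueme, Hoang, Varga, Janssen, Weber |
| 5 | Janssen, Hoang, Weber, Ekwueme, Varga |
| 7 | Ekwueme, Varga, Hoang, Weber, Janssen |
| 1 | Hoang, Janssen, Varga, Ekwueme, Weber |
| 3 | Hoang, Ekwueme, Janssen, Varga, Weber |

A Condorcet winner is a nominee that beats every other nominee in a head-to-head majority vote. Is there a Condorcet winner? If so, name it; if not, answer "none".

Head-to-head results (21 jurors):
Varga vs Hoang: Hoang wins 14–7.
Varga vs Weber: 5+7+1+3 = 16 for Varga, 5 for Weber — Varga by 16–5.
Varga–Ekwueme: Ekwueme 20–1.
Varga–Janssen: Varga 12–9.
Hoang vs Weber: Hoang preferred on 5+5+7+1+3 = 21 ballots; Hoang wins 21–0.
Hoang–Ekwueme: Ekwueme 12–9.
Hoang vs Janssen: 16 to 5, Hoang.
Weber vs Ekwueme: Weber is ranked higher on 5 ballots, Ekwueme on 16. Ekwueme wins 16–5.
Weber vs Janssen: Janssen, 14–7.
Ekwueme–Janssen: Ekwueme 15–6.
Ekwueme wins every pairwise contest, so Ekwueme is the Condorcet winner.

Ekwueme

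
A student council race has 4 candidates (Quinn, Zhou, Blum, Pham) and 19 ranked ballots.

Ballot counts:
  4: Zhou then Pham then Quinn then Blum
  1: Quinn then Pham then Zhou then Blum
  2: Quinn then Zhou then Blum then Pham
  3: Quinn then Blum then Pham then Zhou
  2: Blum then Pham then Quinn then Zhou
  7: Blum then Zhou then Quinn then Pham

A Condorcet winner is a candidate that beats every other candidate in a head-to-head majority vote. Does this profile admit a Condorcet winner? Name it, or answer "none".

none

Head-to-head results (19 voters):
Quinn vs Zhou: Zhou, 11–8.
Quinn–Blum: Quinn 10–9.
Quinn vs Pham: Quinn wins 13–6.
Zhou vs Blum: Blum, 12–7.
Zhou–Pham: Zhou 13–6.
Blum vs Pham: Blum, 14–5.
Every candidate loses at least once (Quinn loses to Zhou; Zhou loses to Blum; Blum loses to Quinn; Pham loses to Quinn). The majority relation contains the cycle Quinn beats Blum beats Zhou beats Quinn, so there is no Condorcet winner.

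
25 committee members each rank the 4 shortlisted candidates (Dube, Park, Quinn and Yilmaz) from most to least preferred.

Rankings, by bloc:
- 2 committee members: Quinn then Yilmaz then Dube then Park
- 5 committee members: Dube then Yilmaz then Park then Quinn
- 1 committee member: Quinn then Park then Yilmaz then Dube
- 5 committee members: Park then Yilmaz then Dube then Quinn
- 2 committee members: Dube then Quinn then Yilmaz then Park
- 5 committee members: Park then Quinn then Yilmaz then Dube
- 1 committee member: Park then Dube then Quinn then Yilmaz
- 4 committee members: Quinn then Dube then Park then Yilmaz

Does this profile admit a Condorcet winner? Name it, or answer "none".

none

Pairwise majorities:
Dube–Park: Dube 13–12.
Dube–Quinn: Dube 13–12.
Dube vs Yilmaz: Yilmaz wins 13–12.
Park vs Quinn: Park wins 16–9.
Park vs Yilmaz: Park preferred on 1+5+5+1+4 = 16 ballots; Park wins 16–9.
Quinn vs Yilmaz: Quinn preferred on 2+1+2+5+1+4 = 15 ballots; Quinn wins 15–10.
Every candidate loses at least once (Dube loses to Yilmaz; Park loses to Dube; Quinn loses to Dube; Yilmaz loses to Park). The majority relation contains the cycle Dube beats Park beats Yilmaz beats Dube, so there is no Condorcet winner.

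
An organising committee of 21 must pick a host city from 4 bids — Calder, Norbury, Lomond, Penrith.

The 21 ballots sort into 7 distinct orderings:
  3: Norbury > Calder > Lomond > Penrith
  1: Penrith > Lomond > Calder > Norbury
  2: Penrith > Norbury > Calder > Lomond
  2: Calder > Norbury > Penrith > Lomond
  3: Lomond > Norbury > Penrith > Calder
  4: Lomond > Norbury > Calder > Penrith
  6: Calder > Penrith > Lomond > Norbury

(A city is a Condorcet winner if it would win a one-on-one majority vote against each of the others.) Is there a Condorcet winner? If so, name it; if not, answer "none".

Head-to-head results (21 organisers):
Calder vs Norbury: Calder is ranked higher on 1+2+6 = 9 ballots, Norbury on 12. Norbury wins 12–9.
Calder vs Lomond: Calder, 13–8.
Calder vs Penrith: 3+2+4+6 = 15 for Calder, 6 for Penrith — Calder by 15–6.
Norbury vs Lomond: 7 to 14, Lomond.
Norbury vs Penrith: 12 to 9, Norbury.
Lomond vs Penrith: Penrith wins 11–10.
Every city loses at least once (Calder loses to Norbury; Norbury loses to Lomond; Lomond loses to Calder; Penrith loses to Calder). The majority relation contains the cycle Calder → Lomond → Norbury → Calder, so there is no Condorcet winner.

none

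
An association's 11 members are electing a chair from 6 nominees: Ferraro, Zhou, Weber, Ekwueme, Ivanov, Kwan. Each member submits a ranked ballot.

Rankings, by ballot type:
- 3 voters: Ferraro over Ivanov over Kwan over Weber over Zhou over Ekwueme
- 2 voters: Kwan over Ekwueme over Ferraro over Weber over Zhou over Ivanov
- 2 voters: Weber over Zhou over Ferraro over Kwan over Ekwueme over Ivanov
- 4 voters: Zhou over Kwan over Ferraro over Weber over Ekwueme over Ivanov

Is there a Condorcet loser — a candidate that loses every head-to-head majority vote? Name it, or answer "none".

Head-to-head results (11 voters):
Ferraro vs Zhou: 3+2 = 5 for Ferraro, 6 for Zhou — Zhou by 6–5.
Ferraro–Weber: Ferraro 9–2.
Ferraro vs Ekwueme: Ferraro wins 9–2.
Ferraro vs Ivanov: Ferraro preferred on 3+2+2+4 = 11 ballots; Ferraro wins 11–0.
Ferraro vs Kwan: Kwan wins 6–5.
Zhou vs Weber: 4 to 7, Weber.
Zhou vs Ekwueme: Zhou preferred on 3+2+4 = 9 ballots; Zhou wins 9–2.
Zhou–Ivanov: Zhou 8–3.
Zhou vs Kwan: Zhou wins 6–5.
Weber–Ekwueme: Weber 9–2.
Weber–Ivanov: Weber 8–3.
Weber vs Kwan: 2 for Weber, 9 for Kwan — Kwan by 9–2.
Ekwueme vs Ivanov: Ekwueme preferred on 2+2+4 = 8 ballots; Ekwueme wins 8–3.
Ekwueme vs Kwan: 0 for Ekwueme, 11 for Kwan — Kwan by 11–0.
Ivanov vs Kwan: Ivanov is ranked higher on 3 ballots, Kwan on 8. Kwan wins 8–3.
Ivanov is beaten in every head-to-head and is the Condorcet loser.

Ivanov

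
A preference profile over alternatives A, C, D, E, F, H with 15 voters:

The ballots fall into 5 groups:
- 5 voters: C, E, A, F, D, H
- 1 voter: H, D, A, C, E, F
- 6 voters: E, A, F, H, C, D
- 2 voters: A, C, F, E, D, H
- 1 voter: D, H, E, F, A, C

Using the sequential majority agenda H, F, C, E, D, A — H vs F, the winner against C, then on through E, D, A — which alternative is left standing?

Round 1: H vs F — 2–13, F advances.
Round 2: F vs C — 7–8, C advances.
Round 3: C vs E — 8–7, C advances.
Round 4: C vs D — 13–2, C advances.
Round 5: C vs A — 5–10, A advances.
The agenda winner is A.

A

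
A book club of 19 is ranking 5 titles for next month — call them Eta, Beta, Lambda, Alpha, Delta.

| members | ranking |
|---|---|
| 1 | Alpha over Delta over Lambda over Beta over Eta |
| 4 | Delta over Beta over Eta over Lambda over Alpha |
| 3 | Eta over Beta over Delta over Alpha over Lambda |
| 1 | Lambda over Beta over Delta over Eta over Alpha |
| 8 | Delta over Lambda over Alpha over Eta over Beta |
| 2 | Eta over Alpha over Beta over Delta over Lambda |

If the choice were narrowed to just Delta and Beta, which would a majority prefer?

Delta

Ballots ranking Delta above Beta: 1 + 4 + 8 = 13.
Ballots ranking Beta above Delta: 19 − 13 = 6.
Delta wins the head-to-head 13–6.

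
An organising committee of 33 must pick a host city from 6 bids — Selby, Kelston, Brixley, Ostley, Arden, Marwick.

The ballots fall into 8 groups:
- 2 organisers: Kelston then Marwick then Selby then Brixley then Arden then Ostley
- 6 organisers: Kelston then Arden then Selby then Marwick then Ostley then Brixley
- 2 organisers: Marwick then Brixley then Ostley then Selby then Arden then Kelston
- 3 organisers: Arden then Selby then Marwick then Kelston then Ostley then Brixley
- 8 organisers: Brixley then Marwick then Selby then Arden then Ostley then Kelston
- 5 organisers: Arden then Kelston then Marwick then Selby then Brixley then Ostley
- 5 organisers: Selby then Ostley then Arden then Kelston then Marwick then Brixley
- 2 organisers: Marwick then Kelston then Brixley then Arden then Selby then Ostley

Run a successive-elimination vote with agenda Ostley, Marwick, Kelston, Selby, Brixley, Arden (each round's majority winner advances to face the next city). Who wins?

Selby

Round 1: Ostley vs Marwick — 5–28, Marwick advances.
Round 2: Marwick vs Kelston — 15–18, Kelston advances.
Round 3: Kelston vs Selby — 15–18, Selby advances.
Round 4: Selby vs Brixley — 21–12, Selby advances.
Round 5: Selby vs Arden — 17–16, Selby advances.
Selby survives the agenda.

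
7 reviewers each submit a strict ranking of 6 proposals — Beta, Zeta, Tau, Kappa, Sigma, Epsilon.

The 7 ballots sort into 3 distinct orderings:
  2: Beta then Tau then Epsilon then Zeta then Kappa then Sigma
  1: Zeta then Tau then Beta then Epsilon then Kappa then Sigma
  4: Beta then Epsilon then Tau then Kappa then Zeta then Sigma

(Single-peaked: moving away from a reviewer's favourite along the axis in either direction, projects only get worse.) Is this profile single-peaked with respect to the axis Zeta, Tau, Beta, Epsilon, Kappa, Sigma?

yes

Axis positions: Zeta=1, Tau=2, Beta=3, Epsilon=4, Kappa=5, Sigma=6.
Ballot type 1 (peak Beta at position 3): ranking walks positions 3-2-4-1-5-6, expanding outward from the peak — single-peaked.
Ballot type 2 (peak Zeta at position 1): ranking walks positions 1-2-3-4-5-6, expanding outward from the peak — single-peaked.
Ballot type 3 (peak Beta at position 3): ranking walks positions 3-4-2-5-1-6, expanding outward from the peak — single-peaked.
Every ranking is single-peaked on this axis.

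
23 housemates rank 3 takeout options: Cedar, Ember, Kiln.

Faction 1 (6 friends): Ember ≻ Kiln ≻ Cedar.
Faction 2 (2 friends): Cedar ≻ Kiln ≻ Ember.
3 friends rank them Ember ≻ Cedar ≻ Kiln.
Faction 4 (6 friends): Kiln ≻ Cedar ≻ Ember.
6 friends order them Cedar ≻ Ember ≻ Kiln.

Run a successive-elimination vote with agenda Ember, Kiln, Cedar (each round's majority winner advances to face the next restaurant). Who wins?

Cedar

Round 1: Ember vs Kiln — 15–8, Ember advances.
Round 2: Ember vs Cedar — 9–14, Cedar advances.
The agenda winner is Cedar.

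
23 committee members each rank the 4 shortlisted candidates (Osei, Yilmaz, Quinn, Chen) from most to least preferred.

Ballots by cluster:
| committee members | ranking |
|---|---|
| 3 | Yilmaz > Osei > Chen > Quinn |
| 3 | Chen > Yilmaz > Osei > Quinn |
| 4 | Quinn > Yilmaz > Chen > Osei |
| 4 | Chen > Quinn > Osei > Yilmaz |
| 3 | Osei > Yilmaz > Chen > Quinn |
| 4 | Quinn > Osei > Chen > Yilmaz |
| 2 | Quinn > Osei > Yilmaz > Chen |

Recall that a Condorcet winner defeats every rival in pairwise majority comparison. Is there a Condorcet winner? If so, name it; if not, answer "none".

Check each pair by majority over 23 ballots:
Osei vs Yilmaz: 13 to 10, Osei.
Osei vs Quinn: Osei is ranked higher on 3+3+3 = 9 ballots, Quinn on 14. Quinn wins 14–9.
Osei vs Chen: Osei preferred on 3+3+4+2 = 12 ballots; Osei wins 12–11.
Yilmaz vs Quinn: 3+3+3 = 9 for Yilmaz, 14 for Quinn — Quinn by 14–9.
Yilmaz vs Chen: Yilmaz is ranked higher on 3+4+3+2 = 12 ballots, Chen on 11. Yilmaz wins 12–11.
Quinn vs Chen: 4+4+2 = 10 for Quinn, 13 for Chen — Chen by 13–10.
Every candidate loses at least once (Osei loses to Quinn; Yilmaz loses to Osei; Quinn loses to Chen; Chen loses to Osei). The majority relation contains the cycle Osei → Chen → Quinn → Osei, so there is no Condorcet winner.

none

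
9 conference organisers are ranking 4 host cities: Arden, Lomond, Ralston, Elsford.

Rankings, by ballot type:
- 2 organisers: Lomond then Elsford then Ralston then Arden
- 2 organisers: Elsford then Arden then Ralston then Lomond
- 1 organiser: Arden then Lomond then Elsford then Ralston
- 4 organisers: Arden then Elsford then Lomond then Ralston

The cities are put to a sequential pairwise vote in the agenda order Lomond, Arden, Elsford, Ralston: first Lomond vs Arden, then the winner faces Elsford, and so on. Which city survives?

Arden

Round 1: Lomond vs Arden — 2–7, Arden advances.
Round 2: Arden vs Elsford — 5–4, Arden advances.
Round 3: Arden vs Ralston — 7–2, Arden advances.
The agenda winner is Arden.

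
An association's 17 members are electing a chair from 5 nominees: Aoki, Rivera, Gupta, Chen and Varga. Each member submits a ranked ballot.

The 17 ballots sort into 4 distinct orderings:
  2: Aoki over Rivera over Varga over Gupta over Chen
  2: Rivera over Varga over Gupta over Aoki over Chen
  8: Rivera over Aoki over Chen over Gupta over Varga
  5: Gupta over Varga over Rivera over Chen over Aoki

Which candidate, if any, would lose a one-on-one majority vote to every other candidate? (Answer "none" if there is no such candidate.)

Pairwise majorities:
Aoki–Rivera: Rivera 15–2.
Aoki vs Gupta: Aoki, 10–7.
Aoki vs Chen: Aoki wins 12–5.
Aoki vs Varga: Aoki, 10–7.
Rivera vs Gupta: Rivera, 12–5.
Rivera vs Chen: Rivera wins 17–0.
Rivera vs Varga: Rivera, 12–5.
Gupta vs Chen: 9 to 8, Gupta.
Gupta vs Varga: Gupta is ranked higher on 8+5 = 13 ballots, Varga on 4. Gupta wins 13–4.
Chen vs Varga: Chen is ranked higher on 8 ballots, Varga on 9. Varga wins 9–8.
Only Chen has no wins; Chen is the Condorcet loser.

Chen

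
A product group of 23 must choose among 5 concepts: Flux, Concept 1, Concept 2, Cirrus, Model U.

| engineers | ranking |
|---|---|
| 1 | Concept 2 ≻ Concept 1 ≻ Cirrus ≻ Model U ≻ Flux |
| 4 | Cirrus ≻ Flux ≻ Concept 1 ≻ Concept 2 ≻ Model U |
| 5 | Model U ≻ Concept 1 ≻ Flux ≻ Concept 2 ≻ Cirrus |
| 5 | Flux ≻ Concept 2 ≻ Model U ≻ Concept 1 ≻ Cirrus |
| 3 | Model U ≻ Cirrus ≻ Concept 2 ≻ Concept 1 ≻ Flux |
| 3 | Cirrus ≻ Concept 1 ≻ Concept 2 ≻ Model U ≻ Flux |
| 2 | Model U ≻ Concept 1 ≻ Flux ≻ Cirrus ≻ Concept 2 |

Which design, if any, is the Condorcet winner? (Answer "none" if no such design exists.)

none

Pairwise majorities:
Flux vs Concept 1: Flux preferred on 4+5 = 9 ballots; Concept 1 wins 14–9.
Flux vs Concept 2: Flux preferred on 4+5+5+2 = 16 ballots; Flux wins 16–7.
Flux vs Cirrus: 12 to 11, Flux.
Flux vs Model U: 9 to 14, Model U.
Concept 1 vs Concept 2: Concept 1 is ranked higher on 4+5+3+2 = 14 ballots, Concept 2 on 9. Concept 1 wins 14–9.
Concept 1 vs Cirrus: Concept 1 is ranked higher on 1+5+5+2 = 13 ballots, Cirrus on 10. Concept 1 wins 13–10.
Concept 1 vs Model U: Concept 1 is ranked higher on 1+4+3 = 8 ballots, Model U on 15. Model U wins 15–8.
Concept 2 vs Cirrus: Concept 2 is ranked higher on 1+5+5 = 11 ballots, Cirrus on 12. Cirrus wins 12–11.
Concept 2 vs Model U: Concept 2 is ranked higher on 1+4+5+3 = 13 ballots, Model U on 10. Concept 2 wins 13–10.
Cirrus vs Model U: Cirrus is ranked higher on 1+4+3 = 8 ballots, Model U on 15. Model U wins 15–8.
No design is unbeaten: Flux loses to Concept 1; Concept 1 loses to Model U; Concept 2 loses to Flux; Cirrus loses to Flux; Model U loses to Concept 2. In particular Flux beats Concept 2 beats Model U beats Flux is a majority cycle — no Condorcet winner exists.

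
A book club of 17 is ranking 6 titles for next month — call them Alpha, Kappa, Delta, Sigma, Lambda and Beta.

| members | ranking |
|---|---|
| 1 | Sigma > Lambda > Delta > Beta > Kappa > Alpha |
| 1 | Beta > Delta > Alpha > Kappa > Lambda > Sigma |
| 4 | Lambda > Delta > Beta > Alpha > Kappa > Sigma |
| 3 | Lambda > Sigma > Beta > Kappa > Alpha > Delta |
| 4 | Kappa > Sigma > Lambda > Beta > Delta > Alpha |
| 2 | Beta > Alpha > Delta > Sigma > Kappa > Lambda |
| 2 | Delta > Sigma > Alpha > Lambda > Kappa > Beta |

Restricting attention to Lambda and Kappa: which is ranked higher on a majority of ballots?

Lambda

Ballots ranking Lambda above Kappa: 1 + 4 + 3 + 2 = 10.
Ballots ranking Kappa above Lambda: 17 − 10 = 7.
Lambda wins the head-to-head 10–7.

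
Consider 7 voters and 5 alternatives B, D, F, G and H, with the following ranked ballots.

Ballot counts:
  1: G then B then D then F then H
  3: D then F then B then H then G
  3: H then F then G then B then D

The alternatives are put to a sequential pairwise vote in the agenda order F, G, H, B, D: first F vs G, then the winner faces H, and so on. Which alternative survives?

Round 1: F vs G — 6–1, F advances.
Round 2: F vs H — 4–3, F advances.
Round 3: F vs B — 6–1, F advances.
Round 4: F vs D — 3–4, D advances.
The agenda winner is D.

D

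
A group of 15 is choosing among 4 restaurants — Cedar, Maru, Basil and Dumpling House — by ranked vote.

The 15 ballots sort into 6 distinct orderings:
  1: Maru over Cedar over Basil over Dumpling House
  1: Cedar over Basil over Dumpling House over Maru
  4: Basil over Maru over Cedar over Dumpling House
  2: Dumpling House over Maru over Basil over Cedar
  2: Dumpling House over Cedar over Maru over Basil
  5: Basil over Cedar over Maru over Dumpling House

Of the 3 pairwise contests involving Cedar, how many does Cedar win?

Cedar against each rival (15 friends):
Cedar–Maru: Cedar 8–7.
Cedar vs Basil: Basil wins 11–4.
Cedar vs Dumpling House: 1+1+4+5 = 11 for Cedar, 4 for Dumpling House — Cedar by 11–4.
Cedar beats Maru, Dumpling House; loses to Basil — 2 pairwise wins.

2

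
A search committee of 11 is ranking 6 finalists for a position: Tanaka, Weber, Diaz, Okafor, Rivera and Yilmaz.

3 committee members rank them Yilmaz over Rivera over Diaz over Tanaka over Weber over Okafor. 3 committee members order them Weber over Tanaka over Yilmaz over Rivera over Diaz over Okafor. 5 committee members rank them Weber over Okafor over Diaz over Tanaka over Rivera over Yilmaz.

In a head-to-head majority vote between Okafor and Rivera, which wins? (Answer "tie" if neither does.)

Ballots ranking Okafor above Rivera: 5.
Ballots ranking Rivera above Okafor: 11 − 5 = 6.
Rivera wins the head-to-head 6–5.

Rivera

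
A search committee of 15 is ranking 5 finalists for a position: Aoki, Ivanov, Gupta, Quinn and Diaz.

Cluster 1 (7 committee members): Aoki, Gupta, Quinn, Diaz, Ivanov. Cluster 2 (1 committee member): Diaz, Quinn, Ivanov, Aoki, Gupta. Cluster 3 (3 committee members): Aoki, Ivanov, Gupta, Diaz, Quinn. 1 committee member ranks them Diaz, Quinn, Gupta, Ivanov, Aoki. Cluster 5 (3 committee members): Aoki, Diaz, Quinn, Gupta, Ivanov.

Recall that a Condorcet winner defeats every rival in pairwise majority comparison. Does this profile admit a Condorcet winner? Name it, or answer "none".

Aoki

Head-to-head results (15 committee members):
Aoki vs Ivanov: Aoki, 13–2.
Aoki–Gupta: Aoki 14–1.
Aoki vs Quinn: Aoki wins 13–2.
Aoki–Diaz: Aoki 13–2.
Ivanov–Gupta: Gupta 11–4.
Ivanov vs Quinn: Quinn wins 12–3.
Ivanov–Diaz: Diaz 12–3.
Gupta–Quinn: Gupta 10–5.
Gupta vs Diaz: Gupta, 10–5.
Quinn vs Diaz: Diaz wins 8–7.
Only Aoki has no losses; Aoki is the Condorcet winner.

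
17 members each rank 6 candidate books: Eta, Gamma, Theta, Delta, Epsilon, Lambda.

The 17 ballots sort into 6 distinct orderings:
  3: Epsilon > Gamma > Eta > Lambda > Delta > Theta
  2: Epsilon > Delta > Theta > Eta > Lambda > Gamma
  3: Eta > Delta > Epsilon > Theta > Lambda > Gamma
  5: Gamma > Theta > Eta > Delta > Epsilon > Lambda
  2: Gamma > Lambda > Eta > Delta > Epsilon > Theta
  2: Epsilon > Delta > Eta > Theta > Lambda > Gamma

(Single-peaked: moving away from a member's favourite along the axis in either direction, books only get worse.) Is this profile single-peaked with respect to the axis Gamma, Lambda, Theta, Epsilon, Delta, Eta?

no

Axis positions: Gamma=1, Lambda=2, Theta=3, Epsilon=4, Delta=5, Eta=6.
Group 1: ranking walks positions 4-1-6-2-5-3; Gamma is ranked above Theta even though Theta lies between Gamma and the peak Epsilon on the axis — preferences dip and rise again. Not single-peaked.
Group 2 (peak Epsilon at position 4): ranking walks positions 4-5-3-6-2-1, expanding outward from the peak — single-peaked.
Group 3 (peak Eta at position 6): ranking walks positions 6-5-4-3-2-1, expanding outward from the peak — single-peaked.
Group 4: ranking walks positions 1-3-6-5-4-2; Theta is ranked above Lambda even though Lambda lies between Theta and the peak Gamma on the axis — preferences dip and rise again. Not single-peaked.
Group 5: ranking walks positions 1-2-6-5-4-3; Eta is ranked above Theta even though Theta lies between Eta and the peak Gamma on the axis — preferences dip and rise again. Not single-peaked.
Group 6 (peak Epsilon at position 4): ranking walks positions 4-5-6-3-2-1, expanding outward from the peak — single-peaked.
Group 1 violates single-peakedness, so the profile is not single-peaked on this axis.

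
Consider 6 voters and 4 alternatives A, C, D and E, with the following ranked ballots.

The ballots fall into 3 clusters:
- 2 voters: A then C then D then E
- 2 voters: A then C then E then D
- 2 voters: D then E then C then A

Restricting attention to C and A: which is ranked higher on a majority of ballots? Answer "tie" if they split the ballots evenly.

Ballots ranking C above A: 2.
Ballots ranking A above C: 6 − 2 = 4.
A wins the head-to-head 4–2.

A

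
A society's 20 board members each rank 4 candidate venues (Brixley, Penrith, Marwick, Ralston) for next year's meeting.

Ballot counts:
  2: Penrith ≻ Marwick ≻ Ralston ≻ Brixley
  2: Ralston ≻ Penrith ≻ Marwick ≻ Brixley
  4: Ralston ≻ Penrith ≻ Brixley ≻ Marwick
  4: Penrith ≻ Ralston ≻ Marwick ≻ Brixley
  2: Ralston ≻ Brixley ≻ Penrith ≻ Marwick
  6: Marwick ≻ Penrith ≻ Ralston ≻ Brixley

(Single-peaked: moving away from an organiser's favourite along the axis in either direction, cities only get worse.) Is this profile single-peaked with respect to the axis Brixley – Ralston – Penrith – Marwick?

yes

Axis positions: Brixley=1, Ralston=2, Penrith=3, Marwick=4.
Cluster 1 (peak Penrith at position 3): ranking walks positions 3-4-2-1, expanding outward from the peak — single-peaked.
Cluster 2 (peak Ralston at position 2): ranking walks positions 2-3-4-1, expanding outward from the peak — single-peaked.
Cluster 3 (peak Ralston at position 2): ranking walks positions 2-3-1-4, expanding outward from the peak — single-peaked.
Cluster 4 (peak Penrith at position 3): ranking walks positions 3-2-4-1, expanding outward from the peak — single-peaked.
Cluster 5 (peak Ralston at position 2): ranking walks positions 2-1-3-4, expanding outward from the peak — single-peaked.
Cluster 6 (peak Marwick at position 4): ranking walks positions 4-3-2-1, expanding outward from the peak — single-peaked.
Every ranking is single-peaked on this axis.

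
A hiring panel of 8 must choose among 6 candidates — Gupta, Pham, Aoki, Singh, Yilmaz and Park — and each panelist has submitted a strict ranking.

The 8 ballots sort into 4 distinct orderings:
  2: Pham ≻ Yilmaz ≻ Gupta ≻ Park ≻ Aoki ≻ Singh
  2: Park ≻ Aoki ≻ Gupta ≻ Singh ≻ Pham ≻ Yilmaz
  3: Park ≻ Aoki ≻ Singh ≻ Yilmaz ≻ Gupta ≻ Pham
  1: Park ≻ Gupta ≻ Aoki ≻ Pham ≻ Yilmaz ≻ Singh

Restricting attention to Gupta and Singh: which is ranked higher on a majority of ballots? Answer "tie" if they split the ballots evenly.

Gupta

Ballots ranking Gupta above Singh: 2 + 2 + 1 = 5.
Ballots ranking Singh above Gupta: 8 − 5 = 3.
Gupta wins the head-to-head 5–3.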